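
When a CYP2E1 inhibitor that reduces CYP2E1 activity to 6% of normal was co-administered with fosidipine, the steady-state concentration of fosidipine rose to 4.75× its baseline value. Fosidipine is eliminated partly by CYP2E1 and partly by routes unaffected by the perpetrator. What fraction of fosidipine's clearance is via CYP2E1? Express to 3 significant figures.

0.840

Let fm be the CYP2E1 fraction. New clearance relative to baseline = fm × 0.06 + (1 − fm).
Steady-state concentration ratio = 1 / (new CL fraction), so new CL fraction = 1 / 4.75 = 0.2105.
fm × 0.06 + 1 − fm = 0.2105  ⇒  fm × (0.06 − 1) = −0.7895  ⇒  fm = 0.840.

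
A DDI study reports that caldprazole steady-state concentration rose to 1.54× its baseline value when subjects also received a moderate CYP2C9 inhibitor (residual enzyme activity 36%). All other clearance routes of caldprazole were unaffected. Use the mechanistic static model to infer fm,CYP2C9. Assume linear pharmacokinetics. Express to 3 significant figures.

Write x for the fraction cleared via CYP2C9. The observed steady-state concentration change means clearance fell to 1/1.54 = 0.6494 of baseline.
Only the CYP2C9 route changed, so 0.6494 = x·0.36 + (1 − x), giving x = 0.548.

0.548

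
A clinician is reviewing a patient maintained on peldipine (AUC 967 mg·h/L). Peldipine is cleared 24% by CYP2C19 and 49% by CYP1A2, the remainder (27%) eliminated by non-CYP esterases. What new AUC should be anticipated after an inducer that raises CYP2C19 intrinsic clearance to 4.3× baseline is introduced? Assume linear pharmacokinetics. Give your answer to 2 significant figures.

5.4 × 10² mg·h/L

The CYP2C19 pathway (24% of clearance) is boosted to 4.3× activity: 0.24 × 4.3 = 1.032.
CYP1A2 (49%) and the residual 27% are unaffected.
Relative clearance = 1.032 + 0.49 + 0.27 = 1.792.
With dosing unchanged, AUC scales as 1/CL: 967 / 1.792 = 5.4 × 10² mg·h/L.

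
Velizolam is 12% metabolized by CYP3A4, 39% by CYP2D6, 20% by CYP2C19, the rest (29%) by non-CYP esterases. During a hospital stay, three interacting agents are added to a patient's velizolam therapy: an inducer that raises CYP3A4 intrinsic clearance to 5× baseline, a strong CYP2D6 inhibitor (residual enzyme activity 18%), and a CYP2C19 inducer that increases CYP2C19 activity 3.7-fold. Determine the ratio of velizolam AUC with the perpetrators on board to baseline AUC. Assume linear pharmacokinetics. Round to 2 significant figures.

0.59

The CYP3A4 pathway (12% of clearance) is boosted to 5× activity: 0.12 × 5 = 0.6.
The CYP2D6 pathway (39% of clearance) drops to 0.18× activity: 0.39 × 0.18 = 0.0702.
The CYP2C19 pathway (20% of clearance) is boosted to 3.7× activity: 0.2 × 3.7 = 0.74.
Non-CYP routes (29%) are unchanged.
CL_new/CL_old = 0.6 + 0.0702 + 0.74 + 0.29 = 1.7002.
Net AUC ratio = 1 / 1.7002 = 0.59.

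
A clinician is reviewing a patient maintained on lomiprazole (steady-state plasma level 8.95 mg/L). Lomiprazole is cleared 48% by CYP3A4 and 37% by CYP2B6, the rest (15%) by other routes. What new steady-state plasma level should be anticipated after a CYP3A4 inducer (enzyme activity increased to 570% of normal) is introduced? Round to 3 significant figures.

2.75 mg/L

The CYP3A4 pathway (48% of clearance) rises to 5.7× activity: 0.48 × 5.7 = 2.736.
CYP2B6 (37%) and the residual 15% are unaffected.
New clearance relative to baseline: 2.736 + 0.37 + 0.15 = 3.256.
With dosing unchanged, steady-state plasma level scales as 1/CL: 8.95 / 3.256 = 2.75 mg/L.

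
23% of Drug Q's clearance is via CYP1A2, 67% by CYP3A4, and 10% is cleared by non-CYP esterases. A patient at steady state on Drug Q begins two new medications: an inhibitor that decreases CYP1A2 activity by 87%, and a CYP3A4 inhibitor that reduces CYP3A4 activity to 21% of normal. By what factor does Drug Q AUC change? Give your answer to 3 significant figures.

The CYP1A2 pathway (23% of clearance) drops to 0.13× activity: 0.23 × 0.13 = 0.0299.
The CYP3A4 pathway (67% of clearance) is reduced to 0.21× activity: 0.67 × 0.21 = 0.1407.
Non-CYP routes (10%) are unchanged.
CL_new/CL_old = 0.0299 + 0.1407 + 0.1 = 0.2706.
Net AUC ratio = 1 / 0.2706 = 3.70.

3.70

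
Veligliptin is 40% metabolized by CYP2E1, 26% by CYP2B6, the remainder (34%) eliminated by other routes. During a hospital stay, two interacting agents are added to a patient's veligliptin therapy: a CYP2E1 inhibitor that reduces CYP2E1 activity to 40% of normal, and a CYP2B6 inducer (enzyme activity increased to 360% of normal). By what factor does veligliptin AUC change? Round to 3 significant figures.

The CYP2E1 pathway (40% of clearance) is reduced to 0.4× activity: 0.4 × 0.4 = 0.16.
The CYP2B6 pathway (26% of clearance) increases to 3.6× activity: 0.26 × 3.6 = 0.936.
Non-CYP routes (34%) are unchanged.
New clearance relative to baseline: 0.16 + 0.936 + 0.34 = 1.436.
Because AUC varies inversely with clearance, the combined effect is 1 / 1.436 = 0.696.

0.696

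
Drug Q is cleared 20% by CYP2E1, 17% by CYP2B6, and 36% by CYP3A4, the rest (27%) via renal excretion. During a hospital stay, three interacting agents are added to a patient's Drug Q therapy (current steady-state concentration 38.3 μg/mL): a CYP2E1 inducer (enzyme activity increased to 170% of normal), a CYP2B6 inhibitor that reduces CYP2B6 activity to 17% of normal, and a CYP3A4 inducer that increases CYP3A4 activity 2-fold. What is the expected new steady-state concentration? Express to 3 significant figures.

The CYP2E1 pathway (20% of clearance) increases to 1.7× activity: 0.2 × 1.7 = 0.34.
The CYP2B6 pathway (17% of clearance) falls to 0.17× activity: 0.17 × 0.17 = 0.0289.
The CYP3A4 pathway (36% of clearance) is boosted to 2× activity: 0.36 × 2 = 0.72.
Non-CYP routes (27%) are unchanged.
Relative clearance = 0.34 + 0.0289 + 0.72 + 0.27 = 1.3589.
Dividing the baseline by the relative clearance: 38.3 / 1.3589 = 28.2 μg/mL.

28.2 μg/mL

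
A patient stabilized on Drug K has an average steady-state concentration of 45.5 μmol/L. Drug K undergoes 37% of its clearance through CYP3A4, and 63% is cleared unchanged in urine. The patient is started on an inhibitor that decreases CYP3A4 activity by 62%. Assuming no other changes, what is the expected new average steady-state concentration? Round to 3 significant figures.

CYP3A4: 0.37 × 0.38 = 0.1406
Other: 0.63 (unchanged)
New clearance relative to baseline: 0.1406 + 0.63 = 0.7706.
With dosing unchanged, average steady-state concentration scales as 1/CL: 45.5 / 0.7706 = 59.0 μmol/L.

59.0 μmol/L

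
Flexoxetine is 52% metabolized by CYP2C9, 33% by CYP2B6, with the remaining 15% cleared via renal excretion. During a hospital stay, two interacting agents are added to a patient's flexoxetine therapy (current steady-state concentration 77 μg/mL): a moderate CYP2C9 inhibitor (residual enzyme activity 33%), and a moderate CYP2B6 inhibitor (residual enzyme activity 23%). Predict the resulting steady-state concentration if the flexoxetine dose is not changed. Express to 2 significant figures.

The CYP2C9 pathway (52% of clearance) is reduced to 0.33× activity: 0.52 × 0.33 = 0.1716.
The CYP2B6 pathway (33% of clearance) drops to 0.23× activity: 0.33 × 0.23 = 0.0759.
The remaining 15% of clearance is unaffected.
CL_new/CL_old = 0.1716 + 0.0759 + 0.15 = 0.3975.
Dividing the baseline by the relative clearance: 77 / 0.3975 = 1.9 × 10² μg/mL.

1.9 × 10² μg/mL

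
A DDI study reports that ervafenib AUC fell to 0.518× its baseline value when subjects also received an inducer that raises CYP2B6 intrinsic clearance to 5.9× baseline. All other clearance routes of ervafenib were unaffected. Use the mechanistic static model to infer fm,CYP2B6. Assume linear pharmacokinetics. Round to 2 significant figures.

CL'/CL = 1 / 0.518 = 1.931
5.9·fm + (1 − fm) = 1.931
fm = (1.931 − 1) / (5.9 − 1) = 0.19

0.19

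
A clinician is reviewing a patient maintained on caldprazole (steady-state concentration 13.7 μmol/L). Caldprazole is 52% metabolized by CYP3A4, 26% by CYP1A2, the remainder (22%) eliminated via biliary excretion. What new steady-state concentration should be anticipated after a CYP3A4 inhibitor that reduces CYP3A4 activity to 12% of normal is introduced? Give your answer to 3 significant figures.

25.3 μmol/L

The CYP3A4 pathway (52% of clearance) is reduced to 0.12× activity: 0.52 × 0.12 = 0.0624.
CYP1A2 (26%) and the residual 22% are unaffected.
New clearance relative to baseline: 0.0624 + 0.26 + 0.22 = 0.5424.
With dosing unchanged, steady-state concentration scales as 1/CL: 13.7 / 0.5424 = 25.3 μmol/L.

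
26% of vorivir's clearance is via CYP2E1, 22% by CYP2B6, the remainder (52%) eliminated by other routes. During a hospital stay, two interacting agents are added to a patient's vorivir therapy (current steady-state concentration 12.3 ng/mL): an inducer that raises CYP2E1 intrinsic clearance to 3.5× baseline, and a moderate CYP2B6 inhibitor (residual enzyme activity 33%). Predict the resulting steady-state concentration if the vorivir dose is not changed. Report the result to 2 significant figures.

8.2 ng/mL

CYP2E1: 0.26 × 3.5 = 0.91
CYP2B6: 0.22 × 0.33 = 0.0726
Other: 0.52 (unchanged)
New clearance relative to baseline: 0.91 + 0.0726 + 0.52 = 1.5026.
Dividing the baseline by the relative clearance: 12.3 / 1.5026 = 8.2 ng/mL.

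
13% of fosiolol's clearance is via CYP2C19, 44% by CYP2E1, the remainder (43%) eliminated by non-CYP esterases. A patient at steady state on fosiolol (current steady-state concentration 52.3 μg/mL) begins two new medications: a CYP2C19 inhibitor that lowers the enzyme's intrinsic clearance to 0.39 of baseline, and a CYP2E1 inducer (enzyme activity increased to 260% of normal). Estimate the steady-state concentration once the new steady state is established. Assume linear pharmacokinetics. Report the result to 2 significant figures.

32 μg/mL

The CYP2C19 pathway (13% of clearance) is reduced to 0.39× activity: 0.13 × 0.39 = 0.0507.
The CYP2E1 pathway (44% of clearance) increases to 2.6× activity: 0.44 × 2.6 = 1.144.
The remaining 43% of clearance is unaffected.
CL_new/CL_old = 0.0507 + 1.144 + 0.43 = 1.6247.
Steady-state concentration ∝ 1/CL: new value = 52.3 / 1.6247 = 32 μg/mL.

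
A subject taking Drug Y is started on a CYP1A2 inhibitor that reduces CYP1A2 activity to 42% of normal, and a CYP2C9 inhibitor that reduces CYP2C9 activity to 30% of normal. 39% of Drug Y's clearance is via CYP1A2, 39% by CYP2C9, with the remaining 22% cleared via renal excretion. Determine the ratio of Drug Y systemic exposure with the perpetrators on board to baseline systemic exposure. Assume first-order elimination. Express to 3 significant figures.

The CYP1A2 pathway (39% of clearance) falls to 0.42× activity: 0.39 × 0.42 = 0.1638.
The CYP2C9 pathway (39% of clearance) drops to 0.3× activity: 0.39 × 0.3 = 0.117.
The remaining 22% of clearance is unaffected.
CL_new/CL_old = 0.1638 + 0.117 + 0.22 = 0.5008.
Because systemic exposure varies inversely with clearance, the combined effect is 1 / 0.5008 = 2.00.

2.00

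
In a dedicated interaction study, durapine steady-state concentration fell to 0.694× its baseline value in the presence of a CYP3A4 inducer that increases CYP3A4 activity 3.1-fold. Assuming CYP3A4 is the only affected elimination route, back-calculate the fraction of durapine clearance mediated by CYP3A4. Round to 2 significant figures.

0.21

Let x = fm,CYP3A4. Because steady-state concentration ∝ 1/CL, relative clearance rose to 1/0.694 = 1.441.
Setting x·3.1 + (1 − x) = 1.441 and solving: x = (1.441 − 1)/(3.1 − 1) = 0.21.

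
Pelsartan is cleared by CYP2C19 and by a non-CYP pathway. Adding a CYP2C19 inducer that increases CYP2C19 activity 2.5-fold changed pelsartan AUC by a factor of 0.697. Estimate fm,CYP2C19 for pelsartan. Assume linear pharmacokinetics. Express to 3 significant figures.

CL'/CL = 1 / 0.697 = 1.435
2.5·fm + (1 − fm) = 1.435
fm = (1.435 − 1) / (2.5 − 1) = 0.290

0.290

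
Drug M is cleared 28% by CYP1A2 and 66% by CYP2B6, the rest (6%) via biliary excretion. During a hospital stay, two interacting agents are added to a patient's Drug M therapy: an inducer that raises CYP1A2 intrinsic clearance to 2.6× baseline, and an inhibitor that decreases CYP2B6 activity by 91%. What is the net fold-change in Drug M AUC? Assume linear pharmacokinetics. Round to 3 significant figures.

The CYP1A2 pathway (28% of clearance) rises to 2.6× activity: 0.28 × 2.6 = 0.728.
The CYP2B6 pathway (66% of clearance) is reduced to 0.09× activity: 0.66 × 0.09 = 0.0594.
Non-CYP routes (6%) are unchanged.
New clearance relative to baseline: 0.728 + 0.0594 + 0.06 = 0.8474.
AUC ∝ 1/CL: fold-change = 1 / 0.8474 = 1.18.

1.18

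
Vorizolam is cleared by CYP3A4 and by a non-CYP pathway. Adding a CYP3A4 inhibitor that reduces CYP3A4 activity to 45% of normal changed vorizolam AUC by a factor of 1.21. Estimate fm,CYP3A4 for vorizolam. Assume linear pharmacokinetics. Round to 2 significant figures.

0.32

Let fm be the CYP3A4 fraction. New clearance relative to baseline = fm × 0.45 + (1 − fm).
AUC ratio = 1 / (new CL fraction), so new CL fraction = 1 / 1.21 = 0.8264.
fm × 0.45 + 1 − fm = 0.8264  ⇒  fm × (0.45 − 1) = −0.1736  ⇒  fm = 0.32.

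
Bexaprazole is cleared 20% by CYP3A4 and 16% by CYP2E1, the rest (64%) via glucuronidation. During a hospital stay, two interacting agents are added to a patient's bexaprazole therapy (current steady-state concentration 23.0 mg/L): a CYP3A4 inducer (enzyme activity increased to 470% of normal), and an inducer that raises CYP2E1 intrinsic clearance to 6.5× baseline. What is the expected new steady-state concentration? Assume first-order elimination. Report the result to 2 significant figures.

The CYP3A4 pathway (20% of clearance) is boosted to 4.7× activity: 0.2 × 4.7 = 0.94.
The CYP2E1 pathway (16% of clearance) rises to 6.5× activity: 0.16 × 6.5 = 1.04.
The remaining 64% of clearance is unaffected.
Relative clearance = 0.94 + 1.04 + 0.64 = 2.62.
New steady-state concentration = 23.0 / 2.62 = 8.8 mg/L (concentration scales inversely with clearance).

8.8 mg/L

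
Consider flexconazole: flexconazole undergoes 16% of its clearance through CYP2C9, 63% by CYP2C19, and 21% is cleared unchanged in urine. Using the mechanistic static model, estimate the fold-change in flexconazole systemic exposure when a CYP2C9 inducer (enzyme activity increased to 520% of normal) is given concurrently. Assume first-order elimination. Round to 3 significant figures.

The CYP2C9 pathway (16% of clearance) is boosted to 5.2× activity: 0.16 × 5.2 = 0.832.
CYP2C19 (63%) and the residual 21% are unaffected.
New clearance relative to baseline: 0.832 + 0.63 + 0.21 = 1.672.
Systemic exposure is inversely proportional to clearance, so the fold-change is 1 / 1.672 = 0.598.

0.598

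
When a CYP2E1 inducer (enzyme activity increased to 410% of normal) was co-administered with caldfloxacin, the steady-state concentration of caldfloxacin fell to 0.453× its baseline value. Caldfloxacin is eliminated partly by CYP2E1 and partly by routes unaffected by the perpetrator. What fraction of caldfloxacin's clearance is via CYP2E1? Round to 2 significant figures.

0.39

Let x = fm,CYP2E1. Because steady-state concentration ∝ 1/CL, relative clearance rose to 1/0.453 = 2.208.
Setting x·4.1 + (1 − x) = 2.208 and solving: x = (2.208 − 1)/(4.1 − 1) = 0.39.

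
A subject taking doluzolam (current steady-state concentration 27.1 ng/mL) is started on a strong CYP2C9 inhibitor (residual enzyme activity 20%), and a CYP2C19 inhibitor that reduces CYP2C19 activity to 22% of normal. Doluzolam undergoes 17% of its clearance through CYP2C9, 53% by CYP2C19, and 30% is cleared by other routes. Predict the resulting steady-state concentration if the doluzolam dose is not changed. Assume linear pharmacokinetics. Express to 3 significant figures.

60.1 ng/mL

The CYP2C9 pathway (17% of clearance) drops to 0.2× activity: 0.17 × 0.2 = 0.034.
The CYP2C19 pathway (53% of clearance) falls to 0.22× activity: 0.53 × 0.22 = 0.1166.
Non-CYP routes (30%) are unchanged.
Relative clearance = 0.034 + 0.1166 + 0.3 = 0.4506.
New steady-state concentration = 27.1 / 0.4506 = 60.1 ng/mL (concentration scales inversely with clearance).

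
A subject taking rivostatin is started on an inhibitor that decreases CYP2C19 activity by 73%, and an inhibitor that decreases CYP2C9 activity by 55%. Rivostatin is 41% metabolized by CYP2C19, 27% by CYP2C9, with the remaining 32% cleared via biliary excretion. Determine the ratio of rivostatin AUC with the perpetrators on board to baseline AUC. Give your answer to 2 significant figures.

The CYP2C19 pathway (41% of clearance) falls to 0.27× activity: 0.41 × 0.27 = 0.1107.
The CYP2C9 pathway (27% of clearance) is reduced to 0.45× activity: 0.27 × 0.45 = 0.1215.
The remaining 32% of clearance is unaffected.
New clearance relative to baseline: 0.1107 + 0.1215 + 0.32 = 0.5522.
AUC ∝ 1/CL: fold-change = 1 / 0.5522 = 1.8.

1.8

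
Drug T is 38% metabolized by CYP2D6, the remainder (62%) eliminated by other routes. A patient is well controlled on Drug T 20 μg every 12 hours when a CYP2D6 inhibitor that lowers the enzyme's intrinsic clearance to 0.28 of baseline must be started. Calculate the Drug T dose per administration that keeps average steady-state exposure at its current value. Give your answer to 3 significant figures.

14.5 μg

CYP2D6: 0.38 × 0.28 = 0.1064
Other: 0.62 (unchanged)
New clearance relative to baseline: 0.1064 + 0.62 = 0.7264.
Css,avg = (dose rate)/CL, so holding Css fixed requires dose ∝ CL: 20 × 0.7264 = 14.5 μg.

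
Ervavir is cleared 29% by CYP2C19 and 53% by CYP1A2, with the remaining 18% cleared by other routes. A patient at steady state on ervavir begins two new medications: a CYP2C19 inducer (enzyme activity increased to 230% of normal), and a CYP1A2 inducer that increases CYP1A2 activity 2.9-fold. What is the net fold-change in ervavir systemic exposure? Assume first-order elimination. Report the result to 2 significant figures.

The CYP2C19 pathway (29% of clearance) is boosted to 2.3× activity: 0.29 × 2.3 = 0.667.
The CYP1A2 pathway (53% of clearance) rises to 2.9× activity: 0.53 × 2.9 = 1.537.
The remaining 18% of clearance is unaffected.
New clearance relative to baseline: 0.667 + 1.537 + 0.18 = 2.384.
Because systemic exposure varies inversely with clearance, the combined effect is 1 / 2.384 = 0.42.

0.42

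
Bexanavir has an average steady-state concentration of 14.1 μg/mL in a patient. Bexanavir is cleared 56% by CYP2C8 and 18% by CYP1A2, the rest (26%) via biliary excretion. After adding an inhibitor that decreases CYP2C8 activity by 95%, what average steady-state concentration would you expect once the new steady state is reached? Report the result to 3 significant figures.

30.1 μg/mL

The CYP2C8 pathway (56% of clearance) is reduced to 0.05× activity: 0.56 × 0.05 = 0.028.
CYP1A2 (18%) and the residual 26% are unaffected.
CL_new/CL_old = 0.028 + 0.18 + 0.26 = 0.468.
With dosing unchanged, average steady-state concentration scales as 1/CL: 14.1 / 0.468 = 30.1 μg/mL.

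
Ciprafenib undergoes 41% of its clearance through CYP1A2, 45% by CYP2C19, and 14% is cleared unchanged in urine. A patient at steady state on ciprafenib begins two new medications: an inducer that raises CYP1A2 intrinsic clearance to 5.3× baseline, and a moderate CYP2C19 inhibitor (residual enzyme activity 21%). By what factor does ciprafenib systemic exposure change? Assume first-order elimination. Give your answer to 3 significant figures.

0.415

The CYP1A2 pathway (41% of clearance) increases to 5.3× activity: 0.41 × 5.3 = 2.173.
The CYP2C19 pathway (45% of clearance) falls to 0.21× activity: 0.45 × 0.21 = 0.0945.
The remaining 14% of clearance is unaffected.
CL_new/CL_old = 2.173 + 0.0945 + 0.14 = 2.4075.
Because systemic exposure varies inversely with clearance, the combined effect is 1 / 2.4075 = 0.415.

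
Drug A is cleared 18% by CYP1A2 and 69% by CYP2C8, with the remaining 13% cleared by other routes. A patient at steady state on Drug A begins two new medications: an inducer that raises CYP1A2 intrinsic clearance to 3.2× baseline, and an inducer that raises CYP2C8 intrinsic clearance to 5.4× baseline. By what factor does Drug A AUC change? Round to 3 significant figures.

0.226

The CYP1A2 pathway (18% of clearance) rises to 3.2× activity: 0.18 × 3.2 = 0.576.
The CYP2C8 pathway (69% of clearance) is boosted to 5.4× activity: 0.69 × 5.4 = 3.726.
The remaining 13% of clearance is unaffected.
New clearance relative to baseline: 0.576 + 3.726 + 0.13 = 4.432.
Net AUC ratio = 1 / 4.432 = 0.226.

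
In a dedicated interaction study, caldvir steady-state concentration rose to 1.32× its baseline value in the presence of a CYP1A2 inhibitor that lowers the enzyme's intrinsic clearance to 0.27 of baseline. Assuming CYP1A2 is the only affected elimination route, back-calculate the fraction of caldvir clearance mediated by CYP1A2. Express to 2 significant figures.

CL'/CL = 1 / 1.32 = 0.7576
0.27·fm + (1 − fm) = 0.7576
fm = (0.7576 − 1) / (0.27 − 1) = 0.33

0.33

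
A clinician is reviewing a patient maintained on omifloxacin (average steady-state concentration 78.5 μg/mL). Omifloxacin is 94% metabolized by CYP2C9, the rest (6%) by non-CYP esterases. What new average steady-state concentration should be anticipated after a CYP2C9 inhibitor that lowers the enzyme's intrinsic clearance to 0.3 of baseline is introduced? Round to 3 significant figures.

CYP2C9: 0.94 × 0.3 = 0.282
Other: 0.06 (unchanged)
Relative clearance = 0.282 + 0.06 = 0.342.
Average steady-state concentration ∝ 1/CL, so new value = 78.5 / 0.342 = 230 μg/mL.

230 μg/mL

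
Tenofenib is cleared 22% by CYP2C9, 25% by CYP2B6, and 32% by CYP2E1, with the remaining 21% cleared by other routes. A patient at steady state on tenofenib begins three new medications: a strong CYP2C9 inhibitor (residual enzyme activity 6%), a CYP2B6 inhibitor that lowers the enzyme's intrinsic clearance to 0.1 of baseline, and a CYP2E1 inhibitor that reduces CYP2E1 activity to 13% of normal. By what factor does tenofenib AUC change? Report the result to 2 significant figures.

CYP2C9: 0.22 × 0.06 = 0.0132
CYP2B6: 0.25 × 0.1 = 0.025
CYP2E1: 0.32 × 0.13 = 0.0416
Other: 0.21 (unchanged)
New clearance relative to baseline: 0.0132 + 0.025 + 0.0416 + 0.21 = 0.2898.
AUC ∝ 1/CL: fold-change = 1 / 0.2898 = 3.5.

3.5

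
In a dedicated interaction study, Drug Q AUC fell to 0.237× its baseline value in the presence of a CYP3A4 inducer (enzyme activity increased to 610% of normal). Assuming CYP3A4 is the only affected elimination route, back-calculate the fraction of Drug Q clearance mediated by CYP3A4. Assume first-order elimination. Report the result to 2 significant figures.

0.63

Let x = fm,CYP3A4. Because AUC ∝ 1/CL, relative clearance rose to 1/0.237 = 4.219.
Setting x·6.1 + (1 − x) = 4.219 and solving: x = (4.219 − 1)/(6.1 − 1) = 0.63.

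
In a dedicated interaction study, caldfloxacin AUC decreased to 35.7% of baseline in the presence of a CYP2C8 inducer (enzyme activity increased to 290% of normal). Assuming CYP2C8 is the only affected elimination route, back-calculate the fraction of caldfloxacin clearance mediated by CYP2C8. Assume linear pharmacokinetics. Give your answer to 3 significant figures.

Call the CYP2C8 fraction fm. After the interaction, CL_new/CL_old = fm × 2.9 + (1 − fm).
AUC ratio = 1 / (new CL fraction), so new CL fraction = 1 / 0.357 = 2.801.
fm × 2.9 + 1 − fm = 2.801  ⇒  fm × (2.9 − 1) = 1.801  ⇒  fm = 0.948.

0.948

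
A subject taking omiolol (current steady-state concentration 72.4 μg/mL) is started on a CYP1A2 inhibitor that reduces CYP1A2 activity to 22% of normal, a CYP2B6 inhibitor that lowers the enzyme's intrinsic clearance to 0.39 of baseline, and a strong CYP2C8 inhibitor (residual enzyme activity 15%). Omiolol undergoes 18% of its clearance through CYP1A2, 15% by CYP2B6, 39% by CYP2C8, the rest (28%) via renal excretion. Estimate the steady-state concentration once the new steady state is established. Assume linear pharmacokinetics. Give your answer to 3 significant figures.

The CYP1A2 pathway (18% of clearance) is reduced to 0.22× activity: 0.18 × 0.22 = 0.0396.
The CYP2B6 pathway (15% of clearance) falls to 0.39× activity: 0.15 × 0.39 = 0.0585.
The CYP2C8 pathway (39% of clearance) is reduced to 0.15× activity: 0.39 × 0.15 = 0.0585.
Non-CYP routes (28%) are unchanged.
New clearance relative to baseline: 0.0396 + 0.0585 + 0.0585 + 0.28 = 0.4366.
Dividing the baseline by the relative clearance: 72.4 / 0.4366 = 166 μg/mL.

166 μg/mL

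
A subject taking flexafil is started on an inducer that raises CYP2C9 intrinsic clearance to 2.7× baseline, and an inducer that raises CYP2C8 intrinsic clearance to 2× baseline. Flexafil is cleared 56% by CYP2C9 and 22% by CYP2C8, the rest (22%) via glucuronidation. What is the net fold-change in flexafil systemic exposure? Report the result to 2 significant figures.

0.46

CYP2C9: 0.56 × 2.7 = 1.512
CYP2C8: 0.22 × 2 = 0.44
Other: 0.22 (unchanged)
New clearance relative to baseline: 1.512 + 0.44 + 0.22 = 2.172.
Systemic exposure ∝ 1/CL: fold-change = 1 / 2.172 = 0.46.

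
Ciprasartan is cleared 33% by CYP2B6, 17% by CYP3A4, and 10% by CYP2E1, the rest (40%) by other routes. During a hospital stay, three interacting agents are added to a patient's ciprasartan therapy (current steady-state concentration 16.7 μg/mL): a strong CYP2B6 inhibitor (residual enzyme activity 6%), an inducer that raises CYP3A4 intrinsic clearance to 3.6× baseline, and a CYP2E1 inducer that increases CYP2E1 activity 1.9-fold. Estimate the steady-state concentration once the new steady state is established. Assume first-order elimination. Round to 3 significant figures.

13.7 μg/mL

CYP2B6: 0.33 × 0.06 = 0.0198
CYP3A4: 0.17 × 3.6 = 0.612
CYP2E1: 0.1 × 1.9 = 0.19
Other: 0.4 (unchanged)
New clearance relative to baseline: 0.0198 + 0.612 + 0.19 + 0.4 = 1.2218.
New steady-state concentration = 16.7 / 1.2218 = 13.7 μg/mL (concentration scales inversely with clearance).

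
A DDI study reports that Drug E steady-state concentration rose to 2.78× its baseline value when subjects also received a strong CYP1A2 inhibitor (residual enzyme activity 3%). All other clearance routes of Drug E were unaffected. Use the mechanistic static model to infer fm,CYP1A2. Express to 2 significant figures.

0.66

Call the CYP1A2 fraction fm. After the interaction, CL_new/CL_old = fm × 0.03 + (1 − fm).
Steady-state concentration ratio = 1 / (new CL fraction), so new CL fraction = 1 / 2.78 = 0.3597.
fm × 0.03 + 1 − fm = 0.3597  ⇒  fm × (0.03 − 1) = −0.6403  ⇒  fm = 0.66.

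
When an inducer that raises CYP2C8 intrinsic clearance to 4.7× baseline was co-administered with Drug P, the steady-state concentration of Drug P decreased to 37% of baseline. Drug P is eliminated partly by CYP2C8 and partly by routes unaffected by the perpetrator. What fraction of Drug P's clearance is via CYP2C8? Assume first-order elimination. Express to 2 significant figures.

Let x = fm,CYP2C8. Because steady-state concentration ∝ 1/CL, relative clearance rose to 1/0.370 = 2.703.
Setting x·4.7 + (1 − x) = 2.703 and solving: x = (2.703 − 1)/(4.7 − 1) = 0.46.

0.46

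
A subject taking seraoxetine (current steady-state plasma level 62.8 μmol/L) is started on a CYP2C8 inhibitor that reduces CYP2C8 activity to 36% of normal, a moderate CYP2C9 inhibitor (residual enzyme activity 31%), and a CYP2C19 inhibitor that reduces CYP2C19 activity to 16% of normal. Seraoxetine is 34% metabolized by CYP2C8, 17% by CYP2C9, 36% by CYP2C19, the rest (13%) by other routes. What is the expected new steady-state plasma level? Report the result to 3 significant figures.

173 μmol/L

The CYP2C8 pathway (34% of clearance) drops to 0.36× activity: 0.34 × 0.36 = 0.1224.
The CYP2C9 pathway (17% of clearance) drops to 0.31× activity: 0.17 × 0.31 = 0.0527.
The CYP2C19 pathway (36% of clearance) is reduced to 0.16× activity: 0.36 × 0.16 = 0.0576.
Non-CYP routes (13%) are unchanged.
New clearance relative to baseline: 0.1224 + 0.0527 + 0.0576 + 0.13 = 0.3627.
New steady-state plasma level = 62.8 / 0.3627 = 173 μmol/L (concentration scales inversely with clearance).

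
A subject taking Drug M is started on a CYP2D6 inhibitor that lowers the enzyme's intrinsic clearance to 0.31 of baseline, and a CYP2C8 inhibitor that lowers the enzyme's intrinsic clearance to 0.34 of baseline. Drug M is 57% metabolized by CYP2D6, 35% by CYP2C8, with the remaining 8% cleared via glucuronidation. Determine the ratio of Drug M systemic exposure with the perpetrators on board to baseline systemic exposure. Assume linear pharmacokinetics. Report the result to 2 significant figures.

2.7

The CYP2D6 pathway (57% of clearance) falls to 0.31× activity: 0.57 × 0.31 = 0.1767.
The CYP2C8 pathway (35% of clearance) falls to 0.34× activity: 0.35 × 0.34 = 0.119.
The remaining 8% of clearance is unaffected.
Relative clearance = 0.1767 + 0.119 + 0.08 = 0.3757.
Systemic exposure ∝ 1/CL: fold-change = 1 / 0.3757 = 2.7.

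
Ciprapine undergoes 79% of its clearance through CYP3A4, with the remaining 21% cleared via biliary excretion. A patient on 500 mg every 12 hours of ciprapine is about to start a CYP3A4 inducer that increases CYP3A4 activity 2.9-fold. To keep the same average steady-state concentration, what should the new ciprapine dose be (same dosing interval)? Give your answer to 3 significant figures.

The CYP3A4 pathway (79% of clearance) increases to 2.9× activity: 0.79 × 2.9 = 2.291.
Non-CYP routes (21%) are unchanged.
Relative clearance = 2.291 + 0.21 = 2.501.
Exposure is unchanged when dose changes in proportion to clearance. New dose = 500 mg × 2.501 = 1.25 × 10³ mg.

1.25 × 10³ mg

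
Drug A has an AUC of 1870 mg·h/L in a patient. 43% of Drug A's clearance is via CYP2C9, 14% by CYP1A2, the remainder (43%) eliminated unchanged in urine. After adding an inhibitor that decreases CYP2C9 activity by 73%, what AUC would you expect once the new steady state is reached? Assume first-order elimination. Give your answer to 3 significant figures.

2.73 × 10³ mg·h/L

CYP2C9: 0.43 × 0.27 = 0.1161
CYP1A2: 0.14 (unchanged)
Other: 0.43 (unchanged)
Relative clearance = 0.1161 + 0.14 + 0.43 = 0.6861.
AUC ∝ 1/CL, so new value = 1870 / 0.6861 = 2.73 × 10³ mg·h/L.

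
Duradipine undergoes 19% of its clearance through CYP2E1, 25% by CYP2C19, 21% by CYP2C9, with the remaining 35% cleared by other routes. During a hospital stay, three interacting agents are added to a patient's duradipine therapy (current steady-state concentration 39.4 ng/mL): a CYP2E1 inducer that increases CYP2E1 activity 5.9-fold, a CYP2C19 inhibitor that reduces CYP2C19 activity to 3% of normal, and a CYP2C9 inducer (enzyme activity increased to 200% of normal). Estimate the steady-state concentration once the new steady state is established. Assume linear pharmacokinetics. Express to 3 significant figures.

CYP2E1: 0.19 × 5.9 = 1.121
CYP2C19: 0.25 × 0.03 = 0.0075
CYP2C9: 0.21 × 2 = 0.42
Other: 0.35 (unchanged)
CL_new/CL_old = 1.121 + 0.0075 + 0.42 + 0.35 = 1.8985.
Dividing the baseline by the relative clearance: 39.4 / 1.8985 = 20.8 ng/mL.

20.8 ng/mL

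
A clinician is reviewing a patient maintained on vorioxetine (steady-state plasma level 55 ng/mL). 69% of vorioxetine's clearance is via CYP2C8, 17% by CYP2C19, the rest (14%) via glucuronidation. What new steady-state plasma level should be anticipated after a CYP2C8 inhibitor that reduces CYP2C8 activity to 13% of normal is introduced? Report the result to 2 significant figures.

1.4 × 10² ng/mL

The CYP2C8 pathway (69% of clearance) is reduced to 0.13× activity: 0.69 × 0.13 = 0.0897.
CYP2C19 (17%) and the residual 14% are unaffected.
CL_new/CL_old = 0.0897 + 0.17 + 0.14 = 0.3997.
With dosing unchanged, steady-state plasma level scales as 1/CL: 55 / 0.3997 = 1.4 × 10² ng/mL.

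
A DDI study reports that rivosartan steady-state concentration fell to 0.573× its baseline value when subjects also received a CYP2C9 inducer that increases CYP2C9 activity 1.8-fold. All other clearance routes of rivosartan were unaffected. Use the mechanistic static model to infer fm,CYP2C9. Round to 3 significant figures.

0.932

Let x = fm,CYP2C9. Because steady-state concentration ∝ 1/CL, relative clearance rose to 1/0.573 = 1.745.
Setting x·1.8 + (1 − x) = 1.745 and solving: x = (1.745 − 1)/(1.8 − 1) = 0.932.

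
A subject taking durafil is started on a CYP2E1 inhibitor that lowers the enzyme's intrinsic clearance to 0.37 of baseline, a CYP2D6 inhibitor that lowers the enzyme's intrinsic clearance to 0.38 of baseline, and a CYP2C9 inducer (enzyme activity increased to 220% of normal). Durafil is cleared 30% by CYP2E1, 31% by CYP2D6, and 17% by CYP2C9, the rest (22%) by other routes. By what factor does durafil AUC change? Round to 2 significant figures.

1.2

CYP2E1: 0.3 × 0.37 = 0.111
CYP2D6: 0.31 × 0.38 = 0.1178
CYP2C9: 0.17 × 2.2 = 0.374
Other: 0.22 (unchanged)
Relative clearance = 0.111 + 0.1178 + 0.374 + 0.22 = 0.8228.
Net AUC ratio = 1 / 0.8228 = 1.2.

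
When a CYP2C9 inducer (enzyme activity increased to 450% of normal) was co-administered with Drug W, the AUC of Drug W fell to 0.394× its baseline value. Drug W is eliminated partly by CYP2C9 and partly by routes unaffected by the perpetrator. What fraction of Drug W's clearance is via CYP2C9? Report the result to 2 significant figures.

0.44

Write x for the fraction cleared via CYP2C9. The observed AUC change means clearance rose to 1/0.394 = 2.538 of baseline.
Setting x·4.5 + (1 − x) = 2.538 and solving: x = (2.538 − 1)/(4.5 − 1) = 0.44.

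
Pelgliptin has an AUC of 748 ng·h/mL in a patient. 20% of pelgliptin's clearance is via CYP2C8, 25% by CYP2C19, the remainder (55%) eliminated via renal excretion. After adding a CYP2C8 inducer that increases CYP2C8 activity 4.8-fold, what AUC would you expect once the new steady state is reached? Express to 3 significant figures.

The CYP2C8 pathway (20% of clearance) increases to 4.8× activity: 0.2 × 4.8 = 0.96.
CYP2C19 (25%) and the residual 55% are unaffected.
CL_new/CL_old = 0.96 + 0.25 + 0.55 = 1.76.
New AUC = baseline ÷ relative clearance = 748 / 1.76 = 425 ng·h/mL.

425 ng·h/mL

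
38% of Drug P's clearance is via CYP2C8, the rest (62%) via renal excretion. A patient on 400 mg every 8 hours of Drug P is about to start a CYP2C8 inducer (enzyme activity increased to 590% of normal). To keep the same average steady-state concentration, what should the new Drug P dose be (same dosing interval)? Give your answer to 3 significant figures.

1.14 × 10³ mg

CYP2C8: 0.38 × 5.9 = 2.242
Other: 0.62 (unchanged)
CL_new/CL_old = 2.242 + 0.62 = 2.862.
To maintain the same steady-state level, dose must scale with clearance: new dose = 400 × 2.862 = 1.14 × 10³ mg.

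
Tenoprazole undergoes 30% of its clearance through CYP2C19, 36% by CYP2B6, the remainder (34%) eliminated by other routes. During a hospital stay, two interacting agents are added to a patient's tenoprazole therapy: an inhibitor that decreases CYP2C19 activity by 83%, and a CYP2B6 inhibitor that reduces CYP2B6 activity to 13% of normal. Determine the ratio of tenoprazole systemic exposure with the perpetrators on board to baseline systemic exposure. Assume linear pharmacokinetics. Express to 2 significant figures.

CYP2C19: 0.3 × 0.17 = 0.051
CYP2B6: 0.36 × 0.13 = 0.0468
Other: 0.34 (unchanged)
Relative clearance = 0.051 + 0.0468 + 0.34 = 0.4378.
Systemic exposure ∝ 1/CL: fold-change = 1 / 0.4378 = 2.3.

2.3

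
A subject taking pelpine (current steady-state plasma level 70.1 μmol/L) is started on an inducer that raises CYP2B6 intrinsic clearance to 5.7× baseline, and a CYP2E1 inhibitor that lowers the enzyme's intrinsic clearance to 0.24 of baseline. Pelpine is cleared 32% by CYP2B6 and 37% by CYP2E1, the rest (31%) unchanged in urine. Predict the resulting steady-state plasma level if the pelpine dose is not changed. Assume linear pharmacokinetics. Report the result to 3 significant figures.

31.5 μmol/L

The CYP2B6 pathway (32% of clearance) rises to 5.7× activity: 0.32 × 5.7 = 1.824.
The CYP2E1 pathway (37% of clearance) is reduced to 0.24× activity: 0.37 × 0.24 = 0.0888.
The remaining 31% of clearance is unaffected.
Relative clearance = 1.824 + 0.0888 + 0.31 = 2.2228.
Dividing the baseline by the relative clearance: 70.1 / 2.2228 = 31.5 μmol/L.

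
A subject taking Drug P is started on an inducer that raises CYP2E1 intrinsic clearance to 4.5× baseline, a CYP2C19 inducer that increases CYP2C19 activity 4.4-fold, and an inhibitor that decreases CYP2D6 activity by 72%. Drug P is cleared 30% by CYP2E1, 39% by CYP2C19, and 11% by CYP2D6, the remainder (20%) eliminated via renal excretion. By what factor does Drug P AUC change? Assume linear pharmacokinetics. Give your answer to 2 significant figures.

0.30

The CYP2E1 pathway (30% of clearance) rises to 4.5× activity: 0.3 × 4.5 = 1.35.
The CYP2C19 pathway (39% of clearance) increases to 4.4× activity: 0.39 × 4.4 = 1.716.
The CYP2D6 pathway (11% of clearance) drops to 0.28× activity: 0.11 × 0.28 = 0.0308.
Non-CYP routes (20%) are unchanged.
New clearance relative to baseline: 1.35 + 1.716 + 0.0308 + 0.2 = 3.2968.
AUC ∝ 1/CL: fold-change = 1 / 3.2968 = 0.30.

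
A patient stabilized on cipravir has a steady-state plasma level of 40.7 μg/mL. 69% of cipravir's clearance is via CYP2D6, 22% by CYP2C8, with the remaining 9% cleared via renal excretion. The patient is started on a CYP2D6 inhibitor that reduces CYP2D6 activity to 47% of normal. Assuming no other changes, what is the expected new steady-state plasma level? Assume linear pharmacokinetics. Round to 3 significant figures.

64.2 μg/mL

The CYP2D6 pathway (69% of clearance) falls to 0.47× activity: 0.69 × 0.47 = 0.3243.
CYP2C8 (22%) and the residual 9% are unaffected.
Relative clearance = 0.3243 + 0.22 + 0.09 = 0.6343.
Steady-state plasma level ∝ 1/CL, so new value = 40.7 / 0.6343 = 64.2 μg/mL.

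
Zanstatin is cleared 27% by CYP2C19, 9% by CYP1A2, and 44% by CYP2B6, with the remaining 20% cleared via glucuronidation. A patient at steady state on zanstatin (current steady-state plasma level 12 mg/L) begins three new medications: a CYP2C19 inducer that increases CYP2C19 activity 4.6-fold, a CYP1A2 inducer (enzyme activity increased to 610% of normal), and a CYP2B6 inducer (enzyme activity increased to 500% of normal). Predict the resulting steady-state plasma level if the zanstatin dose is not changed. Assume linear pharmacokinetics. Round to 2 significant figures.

CYP2C19: 0.27 × 4.6 = 1.242
CYP1A2: 0.09 × 6.1 = 0.549
CYP2B6: 0.44 × 5 = 2.2
Other: 0.2 (unchanged)
Relative clearance = 1.242 + 0.549 + 2.2 + 0.2 = 4.191.
New steady-state plasma level = 12 / 4.191 = 2.9 mg/L (concentration scales inversely with clearance).

2.9 mg/L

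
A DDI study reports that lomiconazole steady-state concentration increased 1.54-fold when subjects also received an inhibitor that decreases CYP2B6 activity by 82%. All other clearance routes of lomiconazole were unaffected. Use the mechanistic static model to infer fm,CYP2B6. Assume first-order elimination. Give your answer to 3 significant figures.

Write x for the fraction cleared via CYP2B6. The observed steady-state concentration change means clearance fell to 1/1.54 = 0.6494 of baseline.
Only the CYP2B6 route changed, so 0.6494 = x·0.18 + (1 − x), giving x = 0.428.

0.428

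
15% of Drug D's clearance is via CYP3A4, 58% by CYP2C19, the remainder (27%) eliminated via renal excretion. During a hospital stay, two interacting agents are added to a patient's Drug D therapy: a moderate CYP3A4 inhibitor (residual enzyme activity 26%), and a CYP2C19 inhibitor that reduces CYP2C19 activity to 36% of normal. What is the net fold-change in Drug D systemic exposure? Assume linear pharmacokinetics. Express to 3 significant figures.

The CYP3A4 pathway (15% of clearance) drops to 0.26× activity: 0.15 × 0.26 = 0.039.
The CYP2C19 pathway (58% of clearance) is reduced to 0.36× activity: 0.58 × 0.36 = 0.2088.
Non-CYP routes (27%) are unchanged.
New clearance relative to baseline: 0.039 + 0.2088 + 0.27 = 0.5178.
Because systemic exposure varies inversely with clearance, the combined effect is 1 / 0.5178 = 1.93.

1.93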